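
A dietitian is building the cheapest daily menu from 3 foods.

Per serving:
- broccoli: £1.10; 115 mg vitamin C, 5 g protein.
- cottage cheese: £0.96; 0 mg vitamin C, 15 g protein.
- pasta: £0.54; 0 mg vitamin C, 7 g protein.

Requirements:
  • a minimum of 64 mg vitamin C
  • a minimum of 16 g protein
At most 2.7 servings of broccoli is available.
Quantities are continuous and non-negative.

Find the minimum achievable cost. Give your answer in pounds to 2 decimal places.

£1.46

Let x1 = servings of broccoli, x2 = servings of cottage cheese, x3 = servings of pasta.
Minimise 1.1x1 + 0.96x2 + 0.54x3 s.t.:
  115x1 ≥ 64   (vitamin C)
  5x1 + 15x2 + 7x3 ≥ 16   (protein)
  x1 ≤ 2.7
  x1, x2, x3 ≥ 0.
At the optimum only broccoli, cottage cheese are positive (pasta = 0). The vitamin C and protein requirements are met with equality.
So broccoli = 0.5565 servings, cottage cheese = 0.8812 servings.
Cost = 1.1·0.5565 + 0.96·0.8812 = 1.4581.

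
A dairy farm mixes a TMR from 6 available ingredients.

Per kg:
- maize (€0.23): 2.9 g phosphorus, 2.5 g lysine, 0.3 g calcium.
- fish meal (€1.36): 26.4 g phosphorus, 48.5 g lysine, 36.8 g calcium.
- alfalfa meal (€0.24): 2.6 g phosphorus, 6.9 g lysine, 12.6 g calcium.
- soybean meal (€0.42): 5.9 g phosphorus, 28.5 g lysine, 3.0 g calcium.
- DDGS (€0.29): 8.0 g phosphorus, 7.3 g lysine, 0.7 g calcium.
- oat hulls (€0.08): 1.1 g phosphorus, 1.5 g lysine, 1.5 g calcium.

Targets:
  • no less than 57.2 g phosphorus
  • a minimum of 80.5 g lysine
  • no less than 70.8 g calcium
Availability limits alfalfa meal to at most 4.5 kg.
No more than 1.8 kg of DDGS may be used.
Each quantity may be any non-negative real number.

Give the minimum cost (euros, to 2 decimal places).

This is a linear program. Let x1 = kg of maize, x2 = kg of fish meal, x3 = kg of alfalfa meal, x4 = kg of soybean meal, x5 = kg of DDGS, x6 = kg of oat hulls.
min 0.23x1 + 1.36x2 + 0.24x3 + 0.42x4 + 0.29x5 + 0.08x6 subject to:
  2.9x1 + 26.4x2 + 2.6x3 + 5.9x4 + 8x5 + 1.1x6 ≥ 57.2   (phosphorus)
  2.5x1 + 48.5x2 + 6.9x3 + 28.5x4 + 7.3x5 + 1.5x6 ≥ 80.5   (lysine)
  0.3x1 + 36.8x2 + 12.6x3 + 3x4 + 0.7x5 + 1.5x6 ≥ 70.8   (calcium)
  x3 ≤ 4.5
  x5 ≤ 1.8
  x1, x2, x3, x4, x5, x6 ≥ 0.
At the optimum only fish meal, DDGS are positive (maize, alfalfa meal, soybean meal, oat hulls = 0). There the phosphorus and calcium constraints are tight.
So fish meal = 1.908 kg, DDGS = 0.8547 kg.
Objective = 1.36·1.908 + 0.29·0.8547 = 2.8427.

€2.84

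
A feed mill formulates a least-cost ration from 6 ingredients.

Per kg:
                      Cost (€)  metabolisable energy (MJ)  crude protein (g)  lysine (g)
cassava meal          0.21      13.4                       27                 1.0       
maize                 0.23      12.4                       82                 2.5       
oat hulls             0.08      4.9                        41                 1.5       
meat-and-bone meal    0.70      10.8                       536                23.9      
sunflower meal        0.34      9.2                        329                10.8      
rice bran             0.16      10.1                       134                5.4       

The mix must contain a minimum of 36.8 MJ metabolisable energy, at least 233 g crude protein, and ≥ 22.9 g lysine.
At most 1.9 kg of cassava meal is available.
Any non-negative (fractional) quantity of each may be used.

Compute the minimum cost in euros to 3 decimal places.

Let x1 = kg of cassava meal, x2 = kg of maize, x3 = kg of oat hulls, x4 = kg of meat-and-bone meal, x5 = kg of sunflower meal, x6 = kg of rice bran.
Minimize 0.21x1 + 0.23x2 + 0.08x3 + 0.7x4 + 0.34x5 + 0.16x6 with:
  13.4x1 + 12.4x2 + 4.9x3 + 10.8x4 + 9.2x5 + 10.1x6 ≥ 36.8   (metabolisable energy)
  27x1 + 82x2 + 41x3 + 536x4 + 329x5 + 134x6 ≥ 233   (crude protein)
  1x1 + 2.5x2 + 1.5x3 + 23.9x4 + 10.8x5 + 5.4x6 ≥ 22.9   (lysine)
  x1 ≤ 1.9
  x1, x2, x3, x4, x5, x6 ≥ 0.
The minimum-cost mix takes nothing from cassava meal, maize, oat hulls, sunflower meal — only meat-and-bone meal, rice bran. There the metabolisable energy and lysine constraints are tight.
Solving gives x4 = 0.1779, x6 = 3.453.
Cost = 0.7·0.1779 + 0.16·3.453 = 0.67701.

€0.677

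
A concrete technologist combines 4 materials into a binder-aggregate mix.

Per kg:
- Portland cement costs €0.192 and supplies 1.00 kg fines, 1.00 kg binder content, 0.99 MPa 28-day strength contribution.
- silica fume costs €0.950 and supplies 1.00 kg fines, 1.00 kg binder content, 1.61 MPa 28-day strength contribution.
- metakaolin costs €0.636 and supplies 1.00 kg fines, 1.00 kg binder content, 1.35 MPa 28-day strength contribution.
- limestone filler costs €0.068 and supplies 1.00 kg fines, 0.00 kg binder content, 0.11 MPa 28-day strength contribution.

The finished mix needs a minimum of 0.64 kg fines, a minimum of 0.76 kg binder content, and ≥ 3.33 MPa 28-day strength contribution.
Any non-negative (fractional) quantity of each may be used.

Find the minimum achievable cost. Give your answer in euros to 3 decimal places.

€0.646

This is a linear program. Let x1 = kg of Portland cement, x2 = kg of silica fume, x3 = kg of metakaolin, x4 = kg of limestone filler.
min 0.192x1 + 0.95x2 + 0.636x3 + 0.068x4 s.t.:
  1x1 + 1x2 + 1x3 + 1x4 ≥ 0.64   (fines)
  1x1 + 1x2 + 1x3 ≥ 0.76   (binder content)
  0.99x1 + 1.61x2 + 1.35x3 + 0.11x4 ≥ 3.33   (28-day strength contribution)
  x1, x2, x3, x4 ≥ 0.
The minimum-cost mix takes nothing from silica fume, metakaolin, limestone filler — only Portland cement. Binding constraint: 28-day strength contribution.
That vertex is x1 = 3.364.
Total cost: 0.192·3.364 = 0.64589.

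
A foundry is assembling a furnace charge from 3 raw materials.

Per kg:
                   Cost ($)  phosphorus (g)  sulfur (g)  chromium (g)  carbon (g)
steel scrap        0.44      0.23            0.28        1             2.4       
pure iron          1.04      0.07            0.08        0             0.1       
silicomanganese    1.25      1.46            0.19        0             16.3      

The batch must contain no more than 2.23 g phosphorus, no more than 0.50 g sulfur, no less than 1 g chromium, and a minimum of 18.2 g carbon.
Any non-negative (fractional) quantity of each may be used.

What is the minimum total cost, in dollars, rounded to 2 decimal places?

Treat it as an LP. Let x1 = kg of steel scrap, x2 = kg of pure iron, x3 = kg of silicomanganese.
Minimize 0.44x1 + 1.04x2 + 1.25x3 subject to:
  0.23x1 + 0.07x2 + 1.46x3 ≤ 2.23   (phosphorus)
  0.28x1 + 0.08x2 + 0.19x3 ≤ 0.5   (sulfur)
  1x1 ≥ 1   (chromium)
  2.4x1 + 0.1x2 + 16.3x3 ≥ 18.2   (carbon)
  x1, x2, x3 ≥ 0.
The cheapest feasible vertex uses only steel scrap, silicomanganese; pure iron is not used. There the chromium and carbon constraints are tight.
Optimal quantities: steel scrap = 1 kg, silicomanganese = 0.9693 kg.
Hence cost = 0.44·1 + 1.25·0.9693 = $1.6516.

$1.65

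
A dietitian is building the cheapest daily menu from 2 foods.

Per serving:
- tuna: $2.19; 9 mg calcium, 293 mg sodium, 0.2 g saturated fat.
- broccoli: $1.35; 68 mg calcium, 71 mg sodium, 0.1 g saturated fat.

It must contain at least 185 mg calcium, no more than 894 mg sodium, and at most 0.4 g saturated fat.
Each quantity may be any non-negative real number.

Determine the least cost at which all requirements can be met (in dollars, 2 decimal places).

Let x1 = servings of tuna, x2 = servings of broccoli.
Minimise 2.19x1 + 1.35x2 subject to:
  9x1 + 68x2 ≥ 185   (calcium)
  293x1 + 71x2 ≤ 894   (sodium)
  0.2x1 + 0.1x2 ≤ 0.4   (saturated fat)
  x1, x2 ≥ 0.
The cheapest feasible vertex uses only broccoli; tuna is not used. Binding constraint: calcium.
That vertex is x2 = 2.721.
Total cost: 1.35·2.721 = 3.6734.

$3.67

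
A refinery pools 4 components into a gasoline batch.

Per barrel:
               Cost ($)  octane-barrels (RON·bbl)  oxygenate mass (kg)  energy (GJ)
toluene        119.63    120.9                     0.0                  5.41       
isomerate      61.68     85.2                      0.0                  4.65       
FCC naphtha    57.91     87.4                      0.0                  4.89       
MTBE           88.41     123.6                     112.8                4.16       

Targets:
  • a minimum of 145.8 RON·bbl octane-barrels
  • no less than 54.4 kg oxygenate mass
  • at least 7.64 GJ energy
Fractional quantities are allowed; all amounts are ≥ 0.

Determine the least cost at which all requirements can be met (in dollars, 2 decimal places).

Let x1 = barrels of toluene, x2 = barrels of isomerate, x3 = barrels of FCC naphtha, x4 = barrels of MTBE.
Minimise 119.63x1 + 61.68x2 + 57.91x3 + 88.41x4 subject to:
  120.9x1 + 85.2x2 + 87.4x3 + 123.6x4 ≥ 145.8   (octane-barrels)
  112.8x4 ≥ 54.4   (oxygenate mass)
  5.41x1 + 4.65x2 + 4.89x3 + 4.16x4 ≥ 7.64   (energy)
  x1, x2, x3, x4 ≥ 0.
The optimal basis is {FCC naphtha, MTBE}; toluene, isomerate drop out. The oxygenate mass and energy requirements are met with equality.
So FCC naphtha = 1.1521 barrels, MTBE = 0.48227 barrels.
Objective = 57.91·1.1521 + 88.41·0.48227 = 109.3556.

$109.36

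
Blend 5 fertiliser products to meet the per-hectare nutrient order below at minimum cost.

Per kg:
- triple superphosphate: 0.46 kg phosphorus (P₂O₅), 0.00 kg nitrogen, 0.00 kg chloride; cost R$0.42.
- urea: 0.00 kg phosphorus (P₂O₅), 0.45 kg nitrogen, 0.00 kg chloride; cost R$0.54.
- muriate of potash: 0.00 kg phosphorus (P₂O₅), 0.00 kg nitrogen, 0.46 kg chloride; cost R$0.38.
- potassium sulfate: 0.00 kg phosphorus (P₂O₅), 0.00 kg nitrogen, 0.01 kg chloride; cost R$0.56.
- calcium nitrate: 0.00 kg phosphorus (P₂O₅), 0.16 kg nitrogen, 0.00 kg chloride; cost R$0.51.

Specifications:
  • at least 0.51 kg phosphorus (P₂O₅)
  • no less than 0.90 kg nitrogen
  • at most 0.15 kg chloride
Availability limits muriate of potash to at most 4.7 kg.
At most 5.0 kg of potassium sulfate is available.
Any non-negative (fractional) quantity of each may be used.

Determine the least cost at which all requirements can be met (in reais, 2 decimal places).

R$1.55

Treat it as an LP. Let x1 = kg of triple superphosphate, x2 = kg of urea, x3 = kg of muriate of potash, x4 = kg of potassium sulfate, x5 = kg of calcium nitrate.
Minimise 0.42x1 + 0.54x2 + 0.38x3 + 0.56x4 + 0.51x5 s.t.:
  0.46x1 ≥ 0.51   (phosphorus (P₂O₅))
  0.45x2 + 0.16x5 ≥ 0.9   (nitrogen)
  0.46x3 + 0.01x4 ≤ 0.15   (chloride)
  x3 ≤ 4.7
  x4 ≤ 5
  x1, x2, x3, x4, x5 ≥ 0.
The optimal basis is {triple superphosphate, urea}; muriate of potash, potassium sulfate, calcium nitrate drop out. Binding constraints: phosphorus (P₂O₅) and nitrogen.
That vertex is x1 = 1.109, x2 = 2.
Objective = 0.42·1.109 + 0.54·2 = 1.5458.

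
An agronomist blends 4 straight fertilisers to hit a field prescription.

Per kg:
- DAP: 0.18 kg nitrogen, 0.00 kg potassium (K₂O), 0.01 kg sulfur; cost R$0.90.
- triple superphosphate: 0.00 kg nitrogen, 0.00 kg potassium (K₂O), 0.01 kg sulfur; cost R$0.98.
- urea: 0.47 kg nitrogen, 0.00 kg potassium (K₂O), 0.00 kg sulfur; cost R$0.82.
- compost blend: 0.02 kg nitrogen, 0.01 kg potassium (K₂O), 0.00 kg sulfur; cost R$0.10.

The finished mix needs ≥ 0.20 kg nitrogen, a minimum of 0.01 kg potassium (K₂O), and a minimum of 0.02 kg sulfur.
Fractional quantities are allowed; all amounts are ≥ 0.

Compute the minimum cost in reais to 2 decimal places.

Let x1 = kg of DAP, x2 = kg of triple superphosphate, x3 = kg of urea, x4 = kg of compost blend.
Minimize 0.9x1 + 0.98x2 + 0.82x3 + 0.1x4 with:
  0.18x1 + 0.47x3 + 0.02x4 ≥ 0.2   (nitrogen)
  0.01x4 ≥ 0.01   (potassium (K₂O))
  0.01x1 + 0.01x2 ≥ 0.02   (sulfur)
  x1, x2, x3, x4 ≥ 0.
The cheapest feasible vertex uses only DAP, compost blend; triple superphosphate, urea are not used. Binding constraints: potassium (K₂O) and sulfur.
So DAP = 2 kg, compost blend = 1 kg.
Objective = 0.9·2 + 0.1·1 = 1.9000.

R$1.90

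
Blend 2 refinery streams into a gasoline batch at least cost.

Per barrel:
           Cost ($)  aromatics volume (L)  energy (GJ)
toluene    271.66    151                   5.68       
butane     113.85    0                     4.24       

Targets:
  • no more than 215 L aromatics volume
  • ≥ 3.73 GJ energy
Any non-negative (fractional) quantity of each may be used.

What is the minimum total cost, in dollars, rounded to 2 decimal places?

$100.16

Treat it as an LP. Let x1 = barrels of toluene, x2 = barrels of butane.
min 271.66x1 + 113.85x2 subject to:
  151x1 ≤ 215   (aromatics volume)
  5.68x1 + 4.24x2 ≥ 3.73   (energy)
  x1, x2 ≥ 0.
The cheapest feasible vertex uses only butane; toluene is not used. There the energy constraint is tight.
Optimal quantities: butane = 0.87972 barrels.
Hence cost = 113.85·0.87972 = $100.1561.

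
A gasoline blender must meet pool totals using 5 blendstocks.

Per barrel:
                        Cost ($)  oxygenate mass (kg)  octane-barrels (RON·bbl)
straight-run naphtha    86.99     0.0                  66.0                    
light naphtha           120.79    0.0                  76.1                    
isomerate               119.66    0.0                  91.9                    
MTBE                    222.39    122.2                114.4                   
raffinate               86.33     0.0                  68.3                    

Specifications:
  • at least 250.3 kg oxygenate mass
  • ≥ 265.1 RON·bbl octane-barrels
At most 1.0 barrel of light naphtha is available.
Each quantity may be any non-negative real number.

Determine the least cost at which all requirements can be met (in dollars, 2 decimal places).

Set it up as a linear program. Let x1 = barrels of straight-run naphtha, x2 = barrels of light naphtha, x3 = barrels of isomerate, x4 = barrels of MTBE, x5 = barrels of raffinate.
Minimise 86.99x1 + 120.79x2 + 119.66x3 + 222.39x4 + 86.33x5 s.t.:
  122.2x4 ≥ 250.3   (oxygenate mass)
  66x1 + 76.1x2 + 91.9x3 + 114.4x4 + 68.3x5 ≥ 265.1   (octane-barrels)
  x2 ≤ 1
  x1, x2, x3, x4, x5 ≥ 0.
At the optimum only MTBE, raffinate are positive (straight-run naphtha, light naphtha, isomerate = 0). Binding constraints: oxygenate mass and octane-barrels.
So MTBE = 2.0483 barrels, raffinate = 0.45061 barrels.
Total cost: 222.39·2.0483 + 86.33·0.45061 = 494.4226.

$494.42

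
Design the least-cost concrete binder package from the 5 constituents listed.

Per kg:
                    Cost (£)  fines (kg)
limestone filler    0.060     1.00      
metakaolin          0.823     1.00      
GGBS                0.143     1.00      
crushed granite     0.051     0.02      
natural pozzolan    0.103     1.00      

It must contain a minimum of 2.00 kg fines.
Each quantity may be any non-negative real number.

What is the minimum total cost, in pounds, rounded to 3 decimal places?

Let x1 = kg of limestone filler, x2 = kg of metakaolin, x3 = kg of GGBS, x4 = kg of crushed granite, x5 = kg of natural pozzolan.
Minimise 0.06x1 + 0.823x2 + 0.143x3 + 0.051x4 + 0.103x5 subject to:
  1x1 + 1x2 + 1x3 + 0.02x4 + 1x5 ≥ 2   (fines)
  x1, x2, x3, x4, x5 ≥ 0.
The cheapest feasible vertex uses only limestone filler; metakaolin, GGBS, crushed granite, natural pozzolan are not used. Binding constraint: fines.
That vertex is x1 = 2.
Total cost: 0.06·2 = 0.12000.

£0.120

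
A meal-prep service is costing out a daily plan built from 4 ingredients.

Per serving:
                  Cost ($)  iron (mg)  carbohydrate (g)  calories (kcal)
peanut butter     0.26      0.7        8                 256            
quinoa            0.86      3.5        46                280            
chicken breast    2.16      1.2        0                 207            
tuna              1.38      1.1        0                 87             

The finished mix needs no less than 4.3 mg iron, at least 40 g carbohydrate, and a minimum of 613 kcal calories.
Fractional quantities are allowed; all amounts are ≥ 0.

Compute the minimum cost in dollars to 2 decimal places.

Let x1 = servings of peanut butter, x2 = servings of quinoa, x3 = servings of chicken breast, x4 = servings of tuna.
Minimise 0.26x1 + 0.86x2 + 2.16x3 + 1.38x4 with:
  0.7x1 + 3.5x2 + 1.2x3 + 1.1x4 ≥ 4.3   (iron)
  8x1 + 46x2 ≥ 40   (carbohydrate)
  256x1 + 280x2 + 207x3 + 87x4 ≥ 613   (calories)
  x1, x2, x3, x4 ≥ 0.
The cheapest feasible vertex uses only peanut butter, quinoa; chicken breast, tuna are not used. Binding constraints: iron and calories.
Optimal quantities: peanut butter = 1.345 servings, quinoa = 0.9596 servings.
Total cost: 0.26·1.345 + 0.86·0.9596 = 1.17496.

$1.17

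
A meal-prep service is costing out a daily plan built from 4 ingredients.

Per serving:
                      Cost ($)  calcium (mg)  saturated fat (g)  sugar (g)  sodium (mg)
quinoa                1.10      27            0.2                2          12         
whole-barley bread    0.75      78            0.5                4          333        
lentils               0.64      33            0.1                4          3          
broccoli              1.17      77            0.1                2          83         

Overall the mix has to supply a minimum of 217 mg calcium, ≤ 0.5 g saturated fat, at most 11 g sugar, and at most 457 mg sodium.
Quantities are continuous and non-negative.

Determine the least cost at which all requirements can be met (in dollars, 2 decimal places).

$3.06

This is a linear program. Let x1 = servings of quinoa, x2 = servings of whole-barley bread, x3 = servings of lentils, x4 = servings of broccoli.
Minimize 1.1x1 + 0.75x2 + 0.64x3 + 1.17x4 s.t.:
  27x1 + 78x2 + 33x3 + 77x4 ≥ 217   (calcium)
  0.2x1 + 0.5x2 + 0.1x3 + 0.1x4 ≤ 0.5   (saturated fat)
  2x1 + 4x2 + 4x3 + 2x4 ≤ 11   (sugar)
  12x1 + 333x2 + 3x3 + 83x4 ≤ 457   (sodium)
  x1, x2, x3, x4 ≥ 0.
The cheapest feasible vertex uses only whole-barley bread, broccoli; quinoa, lentils are not used. Binding constraints: calcium and saturated fat.
Optimal quantities: whole-barley bread = 0.5472 servings, broccoli = 2.264 servings.
Total cost: 0.75·0.5472 + 1.17·2.264 = 3.0593.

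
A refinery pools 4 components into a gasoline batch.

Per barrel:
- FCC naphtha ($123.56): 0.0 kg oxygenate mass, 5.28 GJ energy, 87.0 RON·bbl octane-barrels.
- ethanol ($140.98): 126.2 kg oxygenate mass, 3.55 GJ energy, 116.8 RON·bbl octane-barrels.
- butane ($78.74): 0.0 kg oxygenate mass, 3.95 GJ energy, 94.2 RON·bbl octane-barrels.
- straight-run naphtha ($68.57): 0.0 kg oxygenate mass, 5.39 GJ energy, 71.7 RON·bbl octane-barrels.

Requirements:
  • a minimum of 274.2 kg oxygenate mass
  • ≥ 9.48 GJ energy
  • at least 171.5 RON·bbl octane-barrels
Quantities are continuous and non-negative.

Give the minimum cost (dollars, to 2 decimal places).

$328.79

Treat it as an LP. Let x1 = barrels of FCC naphtha, x2 = barrels of ethanol, x3 = barrels of butane, x4 = barrels of straight-run naphtha.
min 123.56x1 + 140.98x2 + 78.74x3 + 68.57x4 subject to:
  126.2x2 ≥ 274.2   (oxygenate mass)
  5.28x1 + 3.55x2 + 3.95x3 + 5.39x4 ≥ 9.48   (energy)
  87x1 + 116.8x2 + 94.2x3 + 71.7x4 ≥ 171.5   (octane-barrels)
  x1, x2, x3, x4 ≥ 0.
At the optimum only ethanol, straight-run naphtha are positive (FCC naphtha, butane = 0). The oxygenate mass and energy requirements are met with equality.
So ethanol = 2.17274 barrels, straight-run naphtha = 0.327786 barrels.
Cost = 140.98·2.17274 + 68.57·0.327786 = 328.7892.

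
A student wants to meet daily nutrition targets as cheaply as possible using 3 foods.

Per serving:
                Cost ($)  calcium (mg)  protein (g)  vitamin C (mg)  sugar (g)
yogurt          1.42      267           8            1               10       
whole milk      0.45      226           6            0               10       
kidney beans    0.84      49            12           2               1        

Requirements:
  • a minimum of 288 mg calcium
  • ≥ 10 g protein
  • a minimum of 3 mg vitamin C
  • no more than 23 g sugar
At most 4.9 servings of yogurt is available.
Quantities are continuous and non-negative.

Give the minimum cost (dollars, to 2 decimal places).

Let x1 = servings of yogurt, x2 = servings of whole milk, x3 = servings of kidney beans.
Minimise 1.42x1 + 0.45x2 + 0.84x3 s.t.:
  267x1 + 226x2 + 49x3 ≥ 288   (calcium)
  8x1 + 6x2 + 12x3 ≥ 10   (protein)
  1x1 + 2x3 ≥ 3   (vitamin C)
  10x1 + 10x2 + 1x3 ≤ 23   (sugar)
  x1 ≤ 4.9
  x1, x2, x3 ≥ 0.
The minimum-cost mix takes nothing from yogurt — only whole milk, kidney beans. The calcium and vitamin C requirements are met with equality.
Solving gives x2 = 0.9491, x3 = 1.5.
Cost = 0.45·0.9491 + 0.84·1.5 = 1.6871.

$1.69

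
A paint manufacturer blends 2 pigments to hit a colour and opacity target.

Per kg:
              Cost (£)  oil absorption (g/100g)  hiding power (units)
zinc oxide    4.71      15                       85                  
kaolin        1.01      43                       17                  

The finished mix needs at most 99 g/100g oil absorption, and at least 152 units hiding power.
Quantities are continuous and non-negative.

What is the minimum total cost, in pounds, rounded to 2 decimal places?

£8.42

This is a linear program. Let x1 = kg of zinc oxide, x2 = kg of kaolin.
min 4.71x1 + 1.01x2 s.t.:
  15x1 + 43x2 ≤ 99   (oil absorption)
  85x1 + 17x2 ≥ 152   (hiding power)
  x1, x2 ≥ 0.
The cheapest feasible vertex uses only zinc oxide; kaolin is not used. Binding constraint: hiding power.
Solving gives x1 = 1.788.
Hence cost = 4.71·1.788 = £8.4215.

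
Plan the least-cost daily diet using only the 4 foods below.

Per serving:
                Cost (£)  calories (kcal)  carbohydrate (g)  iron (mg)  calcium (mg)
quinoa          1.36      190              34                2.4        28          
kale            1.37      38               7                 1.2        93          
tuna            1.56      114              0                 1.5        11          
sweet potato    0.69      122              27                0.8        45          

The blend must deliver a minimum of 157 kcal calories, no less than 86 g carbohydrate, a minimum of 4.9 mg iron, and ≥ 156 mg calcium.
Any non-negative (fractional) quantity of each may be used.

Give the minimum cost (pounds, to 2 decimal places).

£3.43

This is a linear program. Let x1 = servings of quinoa, x2 = servings of kale, x3 = servings of tuna, x4 = servings of sweet potato.
Minimise 1.36x1 + 1.37x2 + 1.56x3 + 0.69x4 with:
  190x1 + 38x2 + 114x3 + 122x4 ≥ 157   (calories)
  34x1 + 7x2 + 27x4 ≥ 86   (carbohydrate)
  2.4x1 + 1.2x2 + 1.5x3 + 0.8x4 ≥ 4.9   (iron)
  28x1 + 93x2 + 11x3 + 45x4 ≥ 156   (calcium)
  x1, x2, x3, x4 ≥ 0.
The optimal basis is {quinoa, sweet potato}; kale, tuna drop out. The iron and calcium requirements are met with equality.
Solving gives x1 = 1.118, x4 = 2.771.
Objective = 1.36·1.118 + 0.69·2.771 = 3.4325.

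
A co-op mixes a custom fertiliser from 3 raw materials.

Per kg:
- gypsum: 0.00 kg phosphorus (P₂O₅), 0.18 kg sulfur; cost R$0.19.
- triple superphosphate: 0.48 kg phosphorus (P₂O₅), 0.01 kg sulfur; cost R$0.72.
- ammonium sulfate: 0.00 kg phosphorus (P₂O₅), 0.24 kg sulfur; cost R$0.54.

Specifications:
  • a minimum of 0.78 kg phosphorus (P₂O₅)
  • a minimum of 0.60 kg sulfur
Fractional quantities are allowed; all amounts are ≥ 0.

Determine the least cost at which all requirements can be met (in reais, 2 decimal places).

R$1.79

Let x1 = kg of gypsum, x2 = kg of triple superphosphate, x3 = kg of ammonium sulfate.
min 0.19x1 + 0.72x2 + 0.54x3 s.t.:
  0.48x2 ≥ 0.78   (phosphorus (P₂O₅))
  0.18x1 + 0.01x2 + 0.24x3 ≥ 0.6   (sulfur)
  x1, x2, x3 ≥ 0.
The cheapest feasible vertex uses only gypsum, triple superphosphate; ammonium sulfate is not used. Binding constraints: phosphorus (P₂O₅) and sulfur.
So gypsum = 3.243 kg, triple superphosphate = 1.625 kg.
Total cost: 0.19·3.243 + 0.72·1.625 = 1.7862.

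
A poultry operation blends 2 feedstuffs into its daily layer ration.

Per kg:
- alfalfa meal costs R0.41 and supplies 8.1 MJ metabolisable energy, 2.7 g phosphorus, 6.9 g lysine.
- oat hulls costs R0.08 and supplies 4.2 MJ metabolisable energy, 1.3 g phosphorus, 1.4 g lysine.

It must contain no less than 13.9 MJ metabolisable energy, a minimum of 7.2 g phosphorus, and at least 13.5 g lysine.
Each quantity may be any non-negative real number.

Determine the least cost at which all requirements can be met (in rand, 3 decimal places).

R0.771

This is a linear program. Let x1 = kg of alfalfa meal, x2 = kg of oat hulls.
Minimize 0.41x1 + 0.08x2 s.t.:
  8.1x1 + 4.2x2 ≥ 13.9   (metabolisable energy)
  2.7x1 + 1.3x2 ≥ 7.2   (phosphorus)
  6.9x1 + 1.4x2 ≥ 13.5   (lysine)
  x1, x2 ≥ 0.
The minimum-cost mix takes nothing from alfalfa meal — only oat hulls. The lysine requirement is met with equality.
That vertex is x2 = 9.643.
Cost = 0.08·9.643 = 0.77144.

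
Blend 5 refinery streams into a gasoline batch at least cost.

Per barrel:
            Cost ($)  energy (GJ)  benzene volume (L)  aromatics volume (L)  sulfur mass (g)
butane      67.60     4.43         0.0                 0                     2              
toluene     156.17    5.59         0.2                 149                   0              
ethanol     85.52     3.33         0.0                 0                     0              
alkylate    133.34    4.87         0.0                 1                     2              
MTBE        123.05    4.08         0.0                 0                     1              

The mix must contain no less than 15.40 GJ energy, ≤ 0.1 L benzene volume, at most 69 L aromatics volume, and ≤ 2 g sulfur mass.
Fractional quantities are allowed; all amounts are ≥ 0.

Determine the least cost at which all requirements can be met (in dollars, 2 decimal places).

Let x1 = barrels of butane, x2 = barrels of toluene, x3 = barrels of ethanol, x4 = barrels of alkylate, x5 = barrels of MTBE.
Minimise 67.6x1 + 156.17x2 + 85.52x3 + 133.34x4 + 123.05x5 subject to:
  4.43x1 + 5.59x2 + 3.33x3 + 4.87x4 + 4.08x5 ≥ 15.4   (energy)
  0.2x2 ≤ 0.1   (benzene volume)
  149x2 + 1x4 ≤ 69   (aromatics volume)
  2x1 + 2x4 + 1x5 ≤ 2   (sulfur mass)
  x1, x2, x3, x4, x5 ≥ 0.
The optimal basis is {butane, ethanol}; toluene, alkylate, MTBE drop out. The energy and sulfur mass requirements are met with equality.
So butane = 1 barrel, ethanol = 3.2943 barrels.
Total cost: 67.6·1 + 85.52·3.2943 = 349.3285.

$349.33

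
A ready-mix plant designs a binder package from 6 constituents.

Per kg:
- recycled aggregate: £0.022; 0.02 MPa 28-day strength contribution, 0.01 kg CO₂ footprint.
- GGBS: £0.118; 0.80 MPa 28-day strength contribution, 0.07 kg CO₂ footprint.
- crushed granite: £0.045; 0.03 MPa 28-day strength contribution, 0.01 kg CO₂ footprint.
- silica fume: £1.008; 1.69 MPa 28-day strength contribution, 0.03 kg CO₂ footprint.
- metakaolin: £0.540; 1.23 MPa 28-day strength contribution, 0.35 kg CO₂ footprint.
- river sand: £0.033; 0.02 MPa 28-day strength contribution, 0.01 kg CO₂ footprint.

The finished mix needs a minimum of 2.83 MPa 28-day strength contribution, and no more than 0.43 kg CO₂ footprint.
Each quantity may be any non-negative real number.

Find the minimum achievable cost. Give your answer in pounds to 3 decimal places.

£0.417

This is a linear program. Let x1 = kg of recycled aggregate, x2 = kg of GGBS, x3 = kg of crushed granite, x4 = kg of silica fume, x5 = kg of metakaolin, x6 = kg of river sand.
Minimise 0.022x1 + 0.118x2 + 0.045x3 + 1.008x4 + 0.54x5 + 0.033x6 subject to:
  0.02x1 + 0.8x2 + 0.03x3 + 1.69x4 + 1.23x5 + 0.02x6 ≥ 2.83   (28-day strength contribution)
  0.01x1 + 0.07x2 + 0.01x3 + 0.03x4 + 0.35x5 + 0.01x6 ≤ 0.43   (CO₂ footprint)
  x1, x2, x3, x4, x5, x6 ≥ 0.
The cheapest feasible vertex uses only GGBS; recycled aggregate, crushed granite, silica fume, metakaolin, river sand are not used. There the 28-day strength contribution constraint is tight.
That vertex is x2 = 3.538.
Objective = 0.118·3.538 = 0.41748.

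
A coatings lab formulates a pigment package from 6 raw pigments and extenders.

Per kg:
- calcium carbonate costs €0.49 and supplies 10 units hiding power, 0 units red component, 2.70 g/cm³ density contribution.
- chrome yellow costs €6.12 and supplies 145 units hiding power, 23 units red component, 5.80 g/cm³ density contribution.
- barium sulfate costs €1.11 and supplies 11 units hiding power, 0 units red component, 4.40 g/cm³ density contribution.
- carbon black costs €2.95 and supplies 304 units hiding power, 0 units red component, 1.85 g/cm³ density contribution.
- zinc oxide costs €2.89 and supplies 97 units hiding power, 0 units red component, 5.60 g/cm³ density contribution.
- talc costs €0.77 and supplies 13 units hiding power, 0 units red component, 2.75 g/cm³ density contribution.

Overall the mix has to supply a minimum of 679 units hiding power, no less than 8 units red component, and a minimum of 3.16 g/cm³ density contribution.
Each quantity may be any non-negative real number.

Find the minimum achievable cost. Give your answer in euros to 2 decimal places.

This is a linear program. Let x1 = kg of calcium carbonate, x2 = kg of chrome yellow, x3 = kg of barium sulfate, x4 = kg of carbon black, x5 = kg of zinc oxide, x6 = kg of talc.
Minimise 0.49x1 + 6.12x2 + 1.11x3 + 2.95x4 + 2.89x5 + 0.77x6 subject to:
  10x1 + 145x2 + 11x3 + 304x4 + 97x5 + 13x6 ≥ 679   (hiding power)
  23x2 ≥ 8   (red component)
  2.7x1 + 5.8x2 + 4.4x3 + 1.85x4 + 5.6x5 + 2.75x6 ≥ 3.16   (density contribution)
  x1, x2, x3, x4, x5, x6 ≥ 0.
The cheapest feasible vertex uses only chrome yellow, carbon black; calcium carbonate, barium sulfate, zinc oxide, talc are not used. The hiding power and red component requirements are met with equality.
Optimal quantities: chrome yellow = 0.3478 kg, carbon black = 2.068 kg.
Hence cost = 6.12·0.3478 + 2.95·2.068 = €8.2291.

€8.23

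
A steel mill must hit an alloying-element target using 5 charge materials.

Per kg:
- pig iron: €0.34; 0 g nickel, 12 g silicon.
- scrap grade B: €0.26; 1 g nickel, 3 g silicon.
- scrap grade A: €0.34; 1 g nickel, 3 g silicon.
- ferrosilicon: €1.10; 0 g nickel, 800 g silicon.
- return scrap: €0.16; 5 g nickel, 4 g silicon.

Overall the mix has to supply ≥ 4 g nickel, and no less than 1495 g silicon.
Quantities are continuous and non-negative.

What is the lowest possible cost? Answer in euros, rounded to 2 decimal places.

This is a linear program. Let x1 = kg of pig iron, x2 = kg of scrap grade B, x3 = kg of scrap grade A, x4 = kg of ferrosilicon, x5 = kg of return scrap.
Minimize 0.34x1 + 0.26x2 + 0.34x3 + 1.1x4 + 0.16x5 s.t.:
  1x2 + 1x3 + 5x5 ≥ 4   (nickel)
  12x1 + 3x2 + 3x3 + 800x4 + 4x5 ≥ 1495   (silicon)
  x1, x2, x3, x4, x5 ≥ 0.
The cheapest feasible vertex uses only ferrosilicon, return scrap; pig iron, scrap grade B, scrap grade A are not used. The nickel and silicon requirements are met with equality.
Optimal quantities: ferrosilicon = 1.865 kg, return scrap = 0.8 kg.
Cost = 1.1·1.865 + 0.16·0.8 = 2.1795.

€2.18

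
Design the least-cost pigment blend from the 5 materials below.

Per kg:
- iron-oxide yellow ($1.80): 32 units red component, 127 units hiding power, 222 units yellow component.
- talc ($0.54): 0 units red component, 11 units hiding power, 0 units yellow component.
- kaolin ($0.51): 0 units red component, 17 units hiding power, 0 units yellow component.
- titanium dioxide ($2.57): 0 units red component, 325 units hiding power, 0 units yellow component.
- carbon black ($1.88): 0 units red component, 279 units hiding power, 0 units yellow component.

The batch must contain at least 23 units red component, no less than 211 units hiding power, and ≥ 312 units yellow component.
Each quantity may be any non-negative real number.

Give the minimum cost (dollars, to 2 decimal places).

$2.75

Treat it as an LP. Let x1 = kg of iron-oxide yellow, x2 = kg of talc, x3 = kg of kaolin, x4 = kg of titanium dioxide, x5 = kg of carbon black.
min 1.8x1 + 0.54x2 + 0.51x3 + 2.57x4 + 1.88x5 subject to:
  32x1 ≥ 23   (red component)
  127x1 + 11x2 + 17x3 + 325x4 + 279x5 ≥ 211   (hiding power)
  222x1 ≥ 312   (yellow component)
  x1, x2, x3, x4, x5 ≥ 0.
The minimum-cost mix takes nothing from talc, kaolin, titanium dioxide — only iron-oxide yellow, carbon black. There the hiding power and yellow component constraints are tight.
That vertex is x1 = 1.405, x5 = 0.1165.
Hence cost = 1.8·1.405 + 1.88·0.1165 = $2.7480.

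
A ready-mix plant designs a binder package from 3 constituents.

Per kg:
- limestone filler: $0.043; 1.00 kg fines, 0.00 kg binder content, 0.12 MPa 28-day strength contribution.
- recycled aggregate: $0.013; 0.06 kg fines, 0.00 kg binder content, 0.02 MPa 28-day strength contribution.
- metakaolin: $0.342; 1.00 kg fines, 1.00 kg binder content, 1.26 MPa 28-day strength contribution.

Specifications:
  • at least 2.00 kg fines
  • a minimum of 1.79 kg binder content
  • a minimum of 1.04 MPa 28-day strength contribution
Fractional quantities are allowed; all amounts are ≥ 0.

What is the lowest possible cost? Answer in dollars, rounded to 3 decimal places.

$0.621

Let x1 = kg of limestone filler, x2 = kg of recycled aggregate, x3 = kg of metakaolin.
Minimise 0.043x1 + 0.013x2 + 0.342x3 subject to:
  1x1 + 0.06x2 + 1x3 ≥ 2   (fines)
  1x3 ≥ 1.79   (binder content)
  0.12x1 + 0.02x2 + 1.26x3 ≥ 1.04   (28-day strength contribution)
  x1, x2, x3 ≥ 0.
At the optimum only limestone filler, metakaolin are positive (recycled aggregate = 0). Binding constraints: fines and binder content.
That vertex is x1 = 0.21, x3 = 1.79.
Total cost: 0.043·0.21 + 0.342·1.79 = 0.62121.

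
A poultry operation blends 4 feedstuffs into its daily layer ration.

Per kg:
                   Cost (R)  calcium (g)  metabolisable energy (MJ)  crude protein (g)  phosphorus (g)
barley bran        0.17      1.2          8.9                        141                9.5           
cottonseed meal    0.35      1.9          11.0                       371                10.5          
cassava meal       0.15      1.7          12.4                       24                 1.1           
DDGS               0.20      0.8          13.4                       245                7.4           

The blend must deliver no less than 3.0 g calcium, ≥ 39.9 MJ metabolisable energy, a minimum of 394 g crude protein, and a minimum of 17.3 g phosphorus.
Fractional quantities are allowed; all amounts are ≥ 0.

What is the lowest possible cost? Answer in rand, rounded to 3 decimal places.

R0.567

Set it up as a linear program. Let x1 = kg of barley bran, x2 = kg of cottonseed meal, x3 = kg of cassava meal, x4 = kg of DDGS.
Minimise 0.17x1 + 0.35x2 + 0.15x3 + 0.2x4 with:
  1.2x1 + 1.9x2 + 1.7x3 + 0.8x4 ≥ 3   (calcium)
  8.9x1 + 11x2 + 12.4x3 + 13.4x4 ≥ 39.9   (metabolisable energy)
  141x1 + 371x2 + 24x3 + 245x4 ≥ 394   (crude protein)
  9.5x1 + 10.5x2 + 1.1x3 + 7.4x4 ≥ 17.3   (phosphorus)
  x1, x2, x3, x4 ≥ 0.
The cheapest feasible vertex uses only cassava meal, DDGS; barley bran, cottonseed meal are not used. Binding constraints: metabolisable energy and phosphorus.
Solving gives x3 = 0.8237, x4 = 2.215.
Total cost: 0.15·0.8237 + 0.2·2.215 = 0.56656.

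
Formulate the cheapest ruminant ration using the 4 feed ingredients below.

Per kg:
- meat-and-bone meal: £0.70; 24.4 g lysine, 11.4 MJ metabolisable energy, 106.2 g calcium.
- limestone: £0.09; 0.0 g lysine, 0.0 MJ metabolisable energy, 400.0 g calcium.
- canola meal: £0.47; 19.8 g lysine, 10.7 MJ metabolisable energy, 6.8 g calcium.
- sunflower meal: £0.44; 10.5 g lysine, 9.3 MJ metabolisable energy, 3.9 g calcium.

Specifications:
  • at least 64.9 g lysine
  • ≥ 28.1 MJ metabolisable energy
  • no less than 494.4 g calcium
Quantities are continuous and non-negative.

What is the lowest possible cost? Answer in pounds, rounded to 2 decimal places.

Let x1 = kg of meat-and-bone meal, x2 = kg of limestone, x3 = kg of canola meal, x4 = kg of sunflower meal.
min 0.7x1 + 0.09x2 + 0.47x3 + 0.44x4 subject to:
  24.4x1 + 19.8x3 + 10.5x4 ≥ 64.9   (lysine)
  11.4x1 + 10.7x3 + 9.3x4 ≥ 28.1   (metabolisable energy)
  106.2x1 + 400x2 + 6.8x3 + 3.9x4 ≥ 494.4   (calcium)
  x1, x2, x3, x4 ≥ 0.
The minimum-cost mix takes nothing from meat-and-bone meal, sunflower meal — only limestone, canola meal. There the lysine and calcium constraints are tight.
Solving gives x2 = 1.18, x3 = 3.278.
Objective = 0.09·1.18 + 0.47·3.278 = 1.6469.

£1.65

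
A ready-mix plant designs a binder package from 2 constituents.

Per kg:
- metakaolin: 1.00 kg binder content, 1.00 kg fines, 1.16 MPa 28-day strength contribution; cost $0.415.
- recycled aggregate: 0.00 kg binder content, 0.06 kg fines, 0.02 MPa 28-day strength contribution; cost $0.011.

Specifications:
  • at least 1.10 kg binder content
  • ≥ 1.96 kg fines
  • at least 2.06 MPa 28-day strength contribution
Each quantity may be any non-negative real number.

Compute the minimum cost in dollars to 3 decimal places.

$0.754

Let x1 = kg of metakaolin, x2 = kg of recycled aggregate.
Minimise 0.415x1 + 0.011x2 with:
  1x1 ≥ 1.1   (binder content)
  1x1 + 0.06x2 ≥ 1.96   (fines)
  1.16x1 + 0.02x2 ≥ 2.06   (28-day strength contribution)
  x1, x2 ≥ 0.
Both inputs are positive at the optimum. Binding constraints: fines and 28-day strength contribution.
Solving gives x1 = 1.702, x2 = 4.306.
Objective = 0.415·1.702 + 0.011·4.306 = 0.75370.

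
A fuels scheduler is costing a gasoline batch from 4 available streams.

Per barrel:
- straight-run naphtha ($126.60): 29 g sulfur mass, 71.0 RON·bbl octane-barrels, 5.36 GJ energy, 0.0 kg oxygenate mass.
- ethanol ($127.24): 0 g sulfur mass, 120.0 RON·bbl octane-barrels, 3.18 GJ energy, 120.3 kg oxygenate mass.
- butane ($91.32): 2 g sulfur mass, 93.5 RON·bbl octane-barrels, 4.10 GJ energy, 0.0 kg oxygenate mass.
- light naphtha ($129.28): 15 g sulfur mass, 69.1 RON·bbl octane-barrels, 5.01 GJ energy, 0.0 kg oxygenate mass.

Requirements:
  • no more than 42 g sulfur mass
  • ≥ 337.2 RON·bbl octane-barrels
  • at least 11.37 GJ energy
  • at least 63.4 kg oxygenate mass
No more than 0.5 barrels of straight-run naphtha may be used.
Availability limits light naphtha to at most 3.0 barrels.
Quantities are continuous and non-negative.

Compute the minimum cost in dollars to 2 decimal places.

Set it up as a linear program. Let x1 = barrels of straight-run naphtha, x2 = barrels of ethanol, x3 = barrels of butane, x4 = barrels of light naphtha.
Minimise 126.6x1 + 127.24x2 + 91.32x3 + 129.28x4 with:
  29x1 + 2x3 + 15x4 ≤ 42   (sulfur mass)
  71x1 + 120x2 + 93.5x3 + 69.1x4 ≥ 337.2   (octane-barrels)
  5.36x1 + 3.18x2 + 4.1x3 + 5.01x4 ≥ 11.37   (energy)
  120.3x2 ≥ 63.4   (oxygenate mass)
  x1 ≤ 0.5
  x4 ≤ 3
  x1, x2, x3, x4 ≥ 0.
The cheapest feasible vertex uses only ethanol, butane; straight-run naphtha, light naphtha are not used. There the octane-barrels and oxygenate mass constraints are tight.
That vertex is x2 = 0.52702, x3 = 2.93.
Cost = 127.24·0.52702 + 91.32·2.93 = 334.6256.

$334.63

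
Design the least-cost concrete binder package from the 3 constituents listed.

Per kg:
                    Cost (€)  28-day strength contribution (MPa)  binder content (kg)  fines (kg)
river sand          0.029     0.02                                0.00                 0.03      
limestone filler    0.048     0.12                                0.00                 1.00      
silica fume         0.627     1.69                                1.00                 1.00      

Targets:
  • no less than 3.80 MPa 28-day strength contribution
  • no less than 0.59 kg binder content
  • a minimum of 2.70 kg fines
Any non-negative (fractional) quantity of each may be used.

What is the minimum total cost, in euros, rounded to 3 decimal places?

€1.412

Set it up as a linear program. Let x1 = kg of river sand, x2 = kg of limestone filler, x3 = kg of silica fume.
Minimize 0.029x1 + 0.048x2 + 0.627x3 subject to:
  0.02x1 + 0.12x2 + 1.69x3 ≥ 3.8   (28-day strength contribution)
  1x3 ≥ 0.59   (binder content)
  0.03x1 + 1x2 + 1x3 ≥ 2.7   (fines)
  x1, x2, x3 ≥ 0.
The optimal basis is {limestone filler, silica fume}; river sand drops out. There the 28-day strength contribution and fines constraints are tight.
Solving gives x2 = 0.486, x3 = 2.214.
Cost = 0.048·0.486 + 0.627·2.214 = 1.41151.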